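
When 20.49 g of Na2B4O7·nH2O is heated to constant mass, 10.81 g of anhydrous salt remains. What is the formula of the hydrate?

Mass of water lost = 20.49 − 10.81 = 9.68 g → 9.68 / 18.02 = 0.5372 mol H2O
Molar mass of Na2B4O7 = 201.22 g/mol → mol Na2B4O7 = 10.81 / 201.22 = 0.05372
n = 0.5372 / 0.05372 = 10.00 ≈ 10 → Na2B4O7·10H2O

Na2B4O7·10H2O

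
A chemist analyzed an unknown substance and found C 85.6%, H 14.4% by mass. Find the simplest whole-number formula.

Assume 100 g: 85.6 g C, 14.4 g H.
n(C) = 85.6/12.01 = 7.127, n(H) = 14.4/1.008 = 14.29
Ratios (÷ 7.127): C 1.000, H 2.004
→ CH2

CH2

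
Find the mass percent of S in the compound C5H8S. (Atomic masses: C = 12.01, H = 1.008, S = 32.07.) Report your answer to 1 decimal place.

Molar mass = 5(12.01) + 8(1.008) + 1(32.07) = 100.184 g/mol
Mass of S per mole = 1 × 32.07 = 32.070 g
% S = 32.070 / 100.184 × 100 = 32.0%

32.0%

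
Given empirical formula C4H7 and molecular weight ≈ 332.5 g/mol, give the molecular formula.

C24H42

Empirical-formula mass = 55.10 g/mol
n = 332.5 / 55.10 = 6.03 ≈ 6
Molecular formula = (C4H7)6 = C24H42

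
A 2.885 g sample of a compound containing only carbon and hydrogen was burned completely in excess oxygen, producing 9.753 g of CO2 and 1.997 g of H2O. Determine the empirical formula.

mol C = 9.753 / 44.01 = 0.2216; mass C = 0.2216 × 12.01 = 2.662 g
mol H = 2 × (1.997 / 18.02) = 0.2216; mass H = 0.2216 × 1.008 = 0.2234 g
Ratios (÷ 0.2216): C 1.000, H 1.000
≈ 1:1 → CH

CH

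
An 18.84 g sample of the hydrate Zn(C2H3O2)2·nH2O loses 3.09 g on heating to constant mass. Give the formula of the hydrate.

Zn(C2H3O2)2·2H2O

Mass of anhydrous Zn(C2H3O2)2 = 18.84 − 3.09 = 15.75 g
mol H2O = 3.09 / 18.02 = 0.1715
Molar mass of Zn(C2H3O2)2 = 183.47 g/mol → mol Zn(C2H3O2)2 = 15.75 / 183.47 = 0.08585
n = 0.1715 / 0.08585 = 2.00 ≈ 2 → Zn(C2H3O2)2·2H2O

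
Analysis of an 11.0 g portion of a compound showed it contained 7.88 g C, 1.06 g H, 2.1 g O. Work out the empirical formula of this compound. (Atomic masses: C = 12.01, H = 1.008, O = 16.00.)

C: 7.88 g ÷ 12.01 g/mol = 0.6561 mol
H: 1.06 g ÷ 1.008 g/mol = 1.052 mol
O: 2.1 g ÷ 16.00 g/mol = 0.1313 mol
Divide by the smallest (0.1313 mol O): C 4.999, H 8.012, O 1.000
→ C5H8O

C5H8O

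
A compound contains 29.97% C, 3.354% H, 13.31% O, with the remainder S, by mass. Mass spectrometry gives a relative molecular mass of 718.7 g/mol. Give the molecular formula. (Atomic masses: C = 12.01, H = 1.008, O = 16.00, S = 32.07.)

C18H24O6S12

Assume 100 g: 29.97 g C, 3.354 g H, 13.31 g O, 53.366 g S.
C: 29.97 g ÷ 12.01 g/mol = 2.495 mol
H: 3.354 g ÷ 1.008 g/mol = 3.327 mol
O: 13.31 g ÷ 16.00 g/mol = 0.8319 mol
S: 53.366 g ÷ 32.07 g/mol = 1.664 mol
Smallest is O at 0.8319 mol; normalising gives C 3.000, H 4.000, O 1.000, S 2.000
≈ 3:4:1:2 → C3H4OS2
Empirical-formula mass = 120.20 g/mol
n = 718.7 / 120.20 = 5.98 ≈ 6
Molecular formula = (C3H4OS2)×6 = C18H24O6S12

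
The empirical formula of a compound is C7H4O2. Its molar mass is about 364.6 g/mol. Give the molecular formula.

C21H12O6

Empirical-formula mass = 120.10 g/mol
n = 364.6 / 120.10 = 3.04 ≈ 3
Molecular formula = (C7H4O2)3 = C21H12O6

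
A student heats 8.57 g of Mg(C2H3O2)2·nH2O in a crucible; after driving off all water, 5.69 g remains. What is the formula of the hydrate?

Mg(C2H3O2)2·4H2O

Mass of water lost = 8.57 − 5.69 = 2.88 g → 2.88 / 18.02 = 0.1598 mol H2O
Molar mass of Mg(C2H3O2)2 = 142.40 g/mol → mol Mg(C2H3O2)2 = 5.69 / 142.40 = 0.03996
n = 0.1598 / 0.03996 = 4.00 ≈ 4 → Mg(C2H3O2)2·4H2O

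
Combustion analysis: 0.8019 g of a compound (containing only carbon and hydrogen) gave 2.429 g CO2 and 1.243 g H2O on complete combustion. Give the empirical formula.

mol C = 2.429 / 44.01 = 0.05519; mass C = 0.05519 × 12.01 = 0.6629 g
mol H = 2 × (1.243 / 18.02) = 0.1380; mass H = 0.1380 × 1.008 = 0.1391 g
Ratios (÷ 0.05519): C 1.000, H 2.500
Multiply by 2: C 2.00, H 5.00 → C2H5

C2H5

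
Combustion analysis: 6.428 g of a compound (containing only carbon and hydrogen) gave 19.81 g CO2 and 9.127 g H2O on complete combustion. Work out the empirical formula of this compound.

mol C = 19.81 / 44.01 = 0.4501; mass C = 0.4501 × 12.01 = 5.406 g
mol H = 2 × (9.127 / 18.02) = 1.013; mass H = 1.013 × 1.008 = 1.021 g
Smallest is C at 0.4501 mol; normalising gives C 1.000, H 2.250
Scaling by 4: C 4.00, H 9.00 → C4H9

C4H9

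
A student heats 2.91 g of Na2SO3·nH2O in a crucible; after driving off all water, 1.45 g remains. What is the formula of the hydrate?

Mass of water lost = 2.91 − 1.45 = 1.46 g → 1.46 / 18.02 = 0.08102 mol H2O
Molar mass of Na2SO3 = 126.05 g/mol → mol Na2SO3 = 1.45 / 126.05 = 0.0115
n = 0.08102 / 0.0115 = 7.04 ≈ 7 → Na2SO3·7H2O

Na2SO3·7H2O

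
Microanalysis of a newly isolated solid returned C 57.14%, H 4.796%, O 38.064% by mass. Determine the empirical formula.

Assume 100 g: 57.14 g C, 4.796 g H, 38.064 g O.
n(C) = 57.14/12.01 = 4.758, n(H) = 4.796/1.008 = 4.758, n(O) = 38.064/16.00 = 2.379
Ratios (÷ 2.379): C 2.000, H 2.000, O 1.000
≈ 2:2:1 → C2H2O

C2H2O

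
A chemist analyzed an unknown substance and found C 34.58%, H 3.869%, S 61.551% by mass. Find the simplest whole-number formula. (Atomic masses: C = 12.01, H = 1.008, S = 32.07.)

C3H4S2

Assume 100 g: 34.58 g C, 3.869 g H, 61.551 g S.
C: 34.58 g ÷ 12.01 g/mol = 2.879 mol
H: 3.869 g ÷ 1.008 g/mol = 3.838 mol
S: 61.551 g ÷ 32.07 g/mol = 1.919 mol
Divide by the smallest (1.919 mol S): C 1.500, H 2.000, S 1.000
Scaling by 2: C 3.00, H 4.00, S 2.00 → C3H4S2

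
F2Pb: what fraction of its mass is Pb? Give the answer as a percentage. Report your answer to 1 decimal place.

84.5%

Molar mass = 2(19.00) + 1(207.2) = 245.200 g/mol
Mass of Pb per mole = 1 × 207.2 = 207.200 g
% Pb = 207.200 / 245.200 × 100 = 84.5%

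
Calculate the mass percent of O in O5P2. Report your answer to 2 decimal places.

56.36%

Molar mass = 5(16.00) + 2(30.97) = 141.940 g/mol
Mass of O per mole = 5 × 16.00 = 80.000 g
% O = 80.000 / 141.940 × 100 = 56.36%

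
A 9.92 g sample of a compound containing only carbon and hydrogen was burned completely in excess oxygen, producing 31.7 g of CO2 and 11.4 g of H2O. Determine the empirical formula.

C4H7

mol C = 31.7 / 44.01 = 0.7203; mass C = 0.7203 × 12.01 = 8.651 g
mol H = 2 × (11.4 / 18.02) = 1.265; mass H = 1.265 × 1.008 = 1.275 g
Smallest is C at 0.7203 mol; normalising gives C 1.000, H 1.757
Scaling by 4: C 4.00, H 7.03 → C4H7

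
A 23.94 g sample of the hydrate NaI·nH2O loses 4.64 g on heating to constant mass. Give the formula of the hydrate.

Mass of anhydrous NaI = 23.94 − 4.64 = 19.3 g
mol H2O = 4.64 / 18.02 = 0.2575
Molar mass of NaI = 149.89 g/mol → mol NaI = 19.3 / 149.89 = 0.1288
n = 0.2575 / 0.1288 = 2.00 ≈ 2 → NaI·2H2O

NaI·2H2O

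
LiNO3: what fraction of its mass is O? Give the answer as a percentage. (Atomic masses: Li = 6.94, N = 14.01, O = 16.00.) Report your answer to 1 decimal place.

Molar mass = 1(6.94) + 1(14.01) + 3(16.00) = 68.950 g/mol
Mass of O per mole = 3 × 16.00 = 48.000 g
% O = 48.000 / 68.950 × 100 = 69.6%

69.6%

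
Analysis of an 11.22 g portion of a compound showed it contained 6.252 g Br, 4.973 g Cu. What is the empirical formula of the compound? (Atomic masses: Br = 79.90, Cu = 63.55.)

Br: 6.252 g ÷ 79.90 g/mol = 0.07825 mol
Cu: 4.973 g ÷ 63.55 g/mol = 0.07825 mol
Ratios (÷ 0.07825): Br 1.000, Cu 1.000
≈ 1:1 → BrCu

BrCu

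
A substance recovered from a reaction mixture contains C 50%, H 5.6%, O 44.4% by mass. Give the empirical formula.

C3H4O2

Assume 100 g: 50 g C, 5.6 g H, 44.4 g O.
C: 50 g ÷ 12.01 g/mol = 4.163 mol
H: 5.6 g ÷ 1.008 g/mol = 5.556 mol
O: 44.4 g ÷ 16.00 g/mol = 2.775 mol
Ratios (÷ 2.775): C 1.500, H 2.002, O 1.000
Multiply by 2: C 3.00, H 4.00, O 2.00 → C3H4O2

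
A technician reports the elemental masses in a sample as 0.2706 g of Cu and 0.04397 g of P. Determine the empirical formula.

n(Cu) = 0.2706/63.55 = 0.004258, n(P) = 0.04397/30.97 = 0.00142
Divide by the smallest (0.00142 mol P): Cu 2.999, P 1.000
Ratio ≈ 3:1, so the empirical formula is Cu3P

Cu3P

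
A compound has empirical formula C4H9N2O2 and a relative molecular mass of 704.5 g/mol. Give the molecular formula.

Empirical-formula mass = 117.13 g/mol
n = 704.5 / 117.13 = 6.01 ≈ 6
Molecular formula = (C4H9N2O2)6 = C24H54N12O12

C24H54N12O12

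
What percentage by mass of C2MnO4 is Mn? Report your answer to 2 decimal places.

Molar mass = 2(12.01) + 1(54.94) + 4(16.00) = 142.960 g/mol
Mass of Mn per mole = 1 × 54.94 = 54.940 g
% Mn = 54.940 / 142.960 × 100 = 38.43%

38.43%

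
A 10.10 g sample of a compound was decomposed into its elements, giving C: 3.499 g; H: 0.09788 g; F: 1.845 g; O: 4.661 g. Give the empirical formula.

C3HFO3

Moles — C: 3.499 / 12.01 = 0.2913 mol; H: 0.09788 / 1.008 = 0.0971 mol; F: 1.845 / 19.00 = 0.09711 mol; O: 4.661 / 16.00 = 0.2913 mol
Divide by the smallest (0.0971 mol H): C 3.000, H 1.000, F 1.000, O 3.000
≈ 3:1:1:3 → C3HFO3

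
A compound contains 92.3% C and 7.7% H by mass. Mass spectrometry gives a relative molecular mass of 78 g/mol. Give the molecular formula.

Assume 100 g: 92.3 g C, 7.7 g H.
n(C) = 92.3/12.01 = 7.685, n(H) = 7.7/1.008 = 7.639
Divide by the smallest (7.639 mol H): C 1.006, H 1.000
≈ 1:1 → CH
Empirical-formula mass = 13.02 g/mol
n = 78 / 13.02 = 5.99 ≈ 6
Molecular formula = (CH)×6 = C6H6

C6H6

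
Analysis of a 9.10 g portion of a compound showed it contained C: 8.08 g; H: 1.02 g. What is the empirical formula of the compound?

C: 8.08 g ÷ 12.01 g/mol = 0.6728 mol
H: 1.02 g ÷ 1.008 g/mol = 1.012 mol
Divide by the smallest (0.6728 mol C): C 1.000, H 1.504
Multiply by 2: C 2.00, H 3.01 → C2H3

C2H3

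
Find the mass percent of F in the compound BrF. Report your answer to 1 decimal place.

Molar mass = 1(79.90) + 1(19.00) = 98.900 g/mol
Mass of F per mole = 1 × 19.00 = 19.000 g
% F = 19.000 / 98.900 × 100 = 19.2%

19.2%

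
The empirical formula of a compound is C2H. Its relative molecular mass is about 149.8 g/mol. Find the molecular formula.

C12H6

Empirical-formula mass = 25.03 g/mol
n = 149.8 / 25.03 = 5.99 ≈ 6
Molecular formula = (C2H)6 = C12H6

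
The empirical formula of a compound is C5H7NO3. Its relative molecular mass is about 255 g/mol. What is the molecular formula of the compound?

C10H14N2O6

Empirical-formula mass = 129.12 g/mol
n = 255 / 129.12 = 1.97 ≈ 2
Molecular formula = (C5H7NO3)2 = C10H14N2O6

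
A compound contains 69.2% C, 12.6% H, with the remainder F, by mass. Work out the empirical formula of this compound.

Assume 100 g: 69.2 g C, 12.6 g H, 18.2 g F.
Moles — C: 69.2 / 12.01 = 5.762 mol; H: 12.6 / 1.008 = 12.5 mol; F: 18.2 / 19.00 = 0.9579 mol
Smallest is F at 0.9579 mol; normalising gives C 6.015, H 13.049, F 1.000
→ C6H13F

C6H13F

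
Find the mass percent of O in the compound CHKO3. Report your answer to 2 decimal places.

47.94%

Molar mass = 1(12.01) + 1(1.008) + 1(39.10) + 3(16.00) = 100.118 g/mol
Mass of O per mole = 3 × 16.00 = 48.000 g
% O = 48.000 / 100.118 × 100 = 47.94%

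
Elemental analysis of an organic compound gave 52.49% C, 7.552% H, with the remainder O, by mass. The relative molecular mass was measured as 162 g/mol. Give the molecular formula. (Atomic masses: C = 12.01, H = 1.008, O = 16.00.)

C7H12O4

Assume 100 g: 52.49 g C, 7.552 g H, 39.958 g O.
n(C) = 52.49/12.01 = 4.371, n(H) = 7.552/1.008 = 7.492, n(O) = 39.958/16.00 = 2.497
Smallest is O at 2.497 mol; normalising gives C 1.750, H 3.000, O 1.000
Scaling by 4: C 7.00, H 12.00, O 4.00 → C7H12O4
Empirical-formula mass = 160.17 g/mol
n = 162 / 160.17 = 1.01 ≈ 1
Molecular formula = empirical formula = C7H12O4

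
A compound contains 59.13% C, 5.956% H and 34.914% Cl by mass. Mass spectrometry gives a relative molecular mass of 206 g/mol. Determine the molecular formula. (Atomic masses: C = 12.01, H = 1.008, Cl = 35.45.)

Assume 100 g: 59.13 g C, 5.956 g H, 34.914 g Cl.
C: 59.13 g ÷ 12.01 g/mol = 4.923 mol
H: 5.956 g ÷ 1.008 g/mol = 5.909 mol
Cl: 34.914 g ÷ 35.45 g/mol = 0.9849 mol
Ratios (÷ 0.9849): C 4.999, H 5.999, Cl 1.000
≈ 5:6:1 → C5H6Cl
Empirical-formula mass = 101.55 g/mol
n = 206 / 101.55 = 2.03 ≈ 2
Molecular formula = (C5H6Cl)×2 = C10H12Cl2

C10H12Cl2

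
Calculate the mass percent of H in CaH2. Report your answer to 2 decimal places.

4.79%

Molar mass = 1(40.08) + 2(1.008) = 42.096 g/mol
Mass of H per mole = 2 × 1.008 = 2.016 g
% H = 2.016 / 42.096 × 100 = 4.79%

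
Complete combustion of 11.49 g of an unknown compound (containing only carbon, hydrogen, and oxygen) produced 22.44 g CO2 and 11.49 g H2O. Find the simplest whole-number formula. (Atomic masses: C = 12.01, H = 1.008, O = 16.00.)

C2H5O

mol C = 22.44 / 44.01 = 0.5099; mass C = 0.5099 × 12.01 = 6.124 g
mol H = 2 × (11.49 / 18.02) = 1.275; mass H = 1.275 × 1.008 = 1.285 g
mass O = 11.49 − (7.409) = 4.081 g → mol O = 0.2551
Ratios (÷ 0.2551): C 1.999, H 5.000, O 1.000
≈ 2:5:1 → C2H5O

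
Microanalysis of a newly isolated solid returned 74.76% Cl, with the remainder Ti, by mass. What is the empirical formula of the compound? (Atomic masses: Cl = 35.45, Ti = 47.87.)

Assume 100 g: 74.76 g Cl, 25.24 g Ti.
n(Cl) = 74.76/35.45 = 2.109, n(Ti) = 25.24/47.87 = 0.5273
Ratios (÷ 0.5273): Cl 4.000, Ti 1.000
Ratio ≈ 4:1, so the empirical formula is Cl4Ti

Cl4Ti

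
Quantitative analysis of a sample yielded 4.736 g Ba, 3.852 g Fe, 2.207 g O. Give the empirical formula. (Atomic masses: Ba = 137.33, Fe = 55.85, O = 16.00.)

Ba: 4.736 g ÷ 137.33 g/mol = 0.03449 mol
Fe: 3.852 g ÷ 55.85 g/mol = 0.06897 mol
O: 2.207 g ÷ 16.00 g/mol = 0.1379 mol
Divide by the smallest (0.03449 mol Ba): Ba 1.000, Fe 2.000, O 4.000
Ratio ≈ 1:2:4, so the empirical formula is BaFe2O4

BaFe2O4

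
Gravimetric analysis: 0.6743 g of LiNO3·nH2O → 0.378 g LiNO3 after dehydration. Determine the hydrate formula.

Mass of water lost = 0.6743 − 0.378 = 0.2963 g → 0.2963 / 18.02 = 0.01644 mol H2O
Molar mass of LiNO3 = 68.95 g/mol → mol LiNO3 = 0.378 / 68.95 = 0.005482
n = 0.01644 / 0.005482 = 3.00 ≈ 3 → LiNO3·3H2O

LiNO3·3H2O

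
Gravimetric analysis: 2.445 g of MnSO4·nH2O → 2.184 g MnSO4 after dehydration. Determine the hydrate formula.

MnSO4·H2O

Mass of water lost = 2.445 − 2.184 = 0.261 g → 0.261 / 18.02 = 0.01448 mol H2O
Molar mass of MnSO4 = 151.01 g/mol → mol MnSO4 = 2.184 / 151.01 = 0.01446
n = 0.01448 / 0.01446 = 1.00 ≈ 1 → MnSO4·H2O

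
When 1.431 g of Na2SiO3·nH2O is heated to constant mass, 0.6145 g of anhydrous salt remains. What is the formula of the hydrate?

Mass of water lost = 1.431 − 0.6145 = 0.8165 g → 0.8165 / 18.02 = 0.04531 mol H2O
Molar mass of Na2SiO3 = 122.07 g/mol → mol Na2SiO3 = 0.6145 / 122.07 = 0.005034
n = 0.04531 / 0.005034 = 9.00 ≈ 9 → Na2SiO3·9H2O

Na2SiO3·9H2O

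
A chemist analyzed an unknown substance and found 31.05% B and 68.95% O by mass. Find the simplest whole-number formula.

Assume 100 g: 31.05 g B, 68.95 g O.
n(B) = 31.05/10.81 = 2.872, n(O) = 68.95/16.00 = 4.309
Smallest is B at 2.872 mol; normalising gives B 1.000, O 1.500
×2: B 2.00, O 3.00 → B2O3

B2O3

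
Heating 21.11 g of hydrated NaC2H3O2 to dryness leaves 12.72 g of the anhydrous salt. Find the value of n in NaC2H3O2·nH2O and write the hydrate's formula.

NaC2H3O2·3H2O

Mass of water lost = 21.11 − 12.72 = 8.39 g → 8.39 / 18.02 = 0.4656 mol H2O
Molar mass of NaC2H3O2 = 82.03 g/mol → mol NaC2H3O2 = 12.72 / 82.03 = 0.1551
n = 0.4656 / 0.1551 = 3.00 ≈ 3 → NaC2H3O2·3H2O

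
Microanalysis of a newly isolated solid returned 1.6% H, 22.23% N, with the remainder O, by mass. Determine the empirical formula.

HNO3

Assume 100 g: 1.6 g H, 22.23 g N, 76.17 g O.
Moles — H: 1.6 / 1.008 = 1.587 mol; N: 22.23 / 14.01 = 1.587 mol; O: 76.17 / 16.00 = 4.761 mol
Smallest is N at 1.587 mol; normalising gives H 1.000, N 1.000, O 3.000
Ratio ≈ 1:1:3, so the empirical formula is HNO3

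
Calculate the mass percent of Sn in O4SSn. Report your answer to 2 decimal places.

Molar mass = 4(16.00) + 1(32.07) + 1(118.71) = 214.780 g/mol
Mass of Sn per mole = 1 × 118.71 = 118.710 g
% Sn = 118.710 / 214.780 × 100 = 55.27%

55.27%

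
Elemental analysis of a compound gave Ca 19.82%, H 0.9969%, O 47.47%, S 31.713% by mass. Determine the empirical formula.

Assume 100 g: 19.82 g Ca, 0.9969 g H, 47.47 g O, 31.713 g S.
Ca: 19.82 g ÷ 40.08 g/mol = 0.4945 mol
H: 0.9969 g ÷ 1.008 g/mol = 0.989 mol
O: 47.47 g ÷ 16.00 g/mol = 2.967 mol
S: 31.713 g ÷ 32.07 g/mol = 0.9889 mol
Divide by the smallest (0.4945 mol Ca): Ca 1.000, H 2.000, O 6.000, S 2.000
≈ 1:2:6:2 → CaH2O6S2

CaH2O6S2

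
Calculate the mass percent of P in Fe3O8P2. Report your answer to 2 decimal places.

Molar mass = 3(55.85) + 8(16.00) + 2(30.97) = 357.490 g/mol
Mass of P per mole = 2 × 30.97 = 61.940 g
% P = 61.940 / 357.490 × 100 = 17.33%

17.33%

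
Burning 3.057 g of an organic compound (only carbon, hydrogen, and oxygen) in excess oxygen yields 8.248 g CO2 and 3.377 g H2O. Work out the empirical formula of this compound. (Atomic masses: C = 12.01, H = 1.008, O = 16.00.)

mol C = 8.248 / 44.01 = 0.1874; mass C = 0.1874 × 12.01 = 2.251 g
mol H = 2 × (3.377 / 18.02) = 0.3748; mass H = 0.3748 × 1.008 = 0.3778 g
mass O = 3.057 − (2.629) = 0.4284 g → mol O = 0.02677
Smallest is O at 0.02677 mol; normalising gives C 7.000, H 13.999, O 1.000
≈ 7:14:1 → C7H14O

C7H14O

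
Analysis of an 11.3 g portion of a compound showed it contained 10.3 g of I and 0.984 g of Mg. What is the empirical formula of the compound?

I2Mg

Moles — I: 10.3 / 126.90 = 0.08117 mol; Mg: 0.984 / 24.31 = 0.04048 mol
Divide by the smallest (0.04048 mol Mg): I 2.005, Mg 1.000
→ I2Mg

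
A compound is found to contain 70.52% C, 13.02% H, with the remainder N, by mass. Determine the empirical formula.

C5H11N

Assume 100 g: 70.52 g C, 13.02 g H, 16.46 g N.
n(C) = 70.52/12.01 = 5.872, n(H) = 13.02/1.008 = 12.92, n(N) = 16.46/14.01 = 1.175
Ratios (÷ 1.175): C 4.998, H 10.994, N 1.000
→ C5H11N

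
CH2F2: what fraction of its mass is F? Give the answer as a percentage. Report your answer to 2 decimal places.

Molar mass = 1(12.01) + 2(1.008) + 2(19.00) = 52.026 g/mol
Mass of F per mole = 2 × 19.00 = 38.000 g
% F = 38.000 / 52.026 × 100 = 73.04%

73.04%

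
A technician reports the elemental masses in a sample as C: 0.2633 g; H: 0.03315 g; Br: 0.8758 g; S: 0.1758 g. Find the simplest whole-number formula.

C: 0.2633 g ÷ 12.01 g/mol = 0.02192 mol
H: 0.03315 g ÷ 1.008 g/mol = 0.03289 mol
Br: 0.8758 g ÷ 79.90 g/mol = 0.01096 mol
S: 0.1758 g ÷ 32.07 g/mol = 0.005482 mol
Divide by the smallest (0.005482 mol S): C 3.999, H 5.999, Br 2.000, S 1.000
≈ 4:6:2:1 → C4H6Br2S

C4H6Br2S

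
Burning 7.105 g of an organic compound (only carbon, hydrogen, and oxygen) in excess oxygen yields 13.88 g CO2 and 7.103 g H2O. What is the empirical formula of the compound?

mol C = 13.88 / 44.01 = 0.3154; mass C = 0.3154 × 12.01 = 3.788 g
mol H = 2 × (7.103 / 18.02) = 0.7883; mass H = 0.7883 × 1.008 = 0.7947 g
mass O = 7.105 − (4.582) = 2.523 g → mol O = 0.1577
Smallest is O at 0.1577 mol; normalising gives C 2.000, H 5.000, O 1.000
→ C2H5O

C2H5O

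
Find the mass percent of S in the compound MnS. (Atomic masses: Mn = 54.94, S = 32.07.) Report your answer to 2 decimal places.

Molar mass = 1(54.94) + 1(32.07) = 87.010 g/mol
Mass of S per mole = 1 × 32.07 = 32.070 g
% S = 32.070 / 87.010 × 100 = 36.86%

36.86%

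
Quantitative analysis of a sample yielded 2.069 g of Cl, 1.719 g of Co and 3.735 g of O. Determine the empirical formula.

Cl: 2.069 g ÷ 35.45 g/mol = 0.05836 mol
Co: 1.719 g ÷ 58.93 g/mol = 0.02917 mol
O: 3.735 g ÷ 16.00 g/mol = 0.2334 mol
Divide by the smallest (0.02917 mol Co): Cl 2.001, Co 1.000, O 8.003
Ratio ≈ 2:1:8, so the empirical formula is Cl2CoO8

Cl2CoO8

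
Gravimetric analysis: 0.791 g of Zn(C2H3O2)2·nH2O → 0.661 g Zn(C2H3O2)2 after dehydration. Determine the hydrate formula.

Mass of water lost = 0.791 − 0.661 = 0.13 g → 0.13 / 18.02 = 0.007214 mol H2O
Molar mass of Zn(C2H3O2)2 = 183.47 g/mol → mol Zn(C2H3O2)2 = 0.661 / 183.47 = 0.003603
n = 0.007214 / 0.003603 = 2.00 ≈ 2 → Zn(C2H3O2)2·2H2O

Zn(C2H3O2)2·2H2O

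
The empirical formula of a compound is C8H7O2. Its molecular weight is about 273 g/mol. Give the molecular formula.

C16H14O4

Empirical-formula mass = 135.14 g/mol
n = 273 / 135.14 = 2.02 ≈ 2
Molecular formula = (C8H7O2)2 = C16H14O4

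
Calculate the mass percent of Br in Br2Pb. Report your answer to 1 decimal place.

43.5%

Molar mass = 2(79.90) + 1(207.2) = 367.000 g/mol
Mass of Br per mole = 2 × 79.90 = 159.800 g
% Br = 159.800 / 367.000 × 100 = 43.5%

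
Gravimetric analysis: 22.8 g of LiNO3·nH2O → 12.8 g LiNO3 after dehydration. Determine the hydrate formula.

Mass of water lost = 22.8 − 12.8 = 10 g → 10 / 18.02 = 0.5549 mol H2O
Molar mass of LiNO3 = 68.95 g/mol → mol LiNO3 = 12.8 / 68.95 = 0.1856
n = 0.5549 / 0.1856 = 2.99 ≈ 3 → LiNO3·3H2O

LiNO3·3H2O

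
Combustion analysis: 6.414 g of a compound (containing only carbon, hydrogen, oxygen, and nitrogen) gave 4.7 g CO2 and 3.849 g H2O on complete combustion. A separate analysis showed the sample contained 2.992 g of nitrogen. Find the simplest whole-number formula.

mol C = 4.7 / 44.01 = 0.1068; mass C = 0.1068 × 12.01 = 1.283 g
mol H = 2 × (3.849 / 18.02) = 0.4272; mass H = 0.4272 × 1.008 = 0.4306 g
mol N = 2.992 / 14.01 = 0.2136
mass O = 6.414 − (4.705) = 1.709 g → mol O = 0.1068
Smallest is C at 0.1068 mol; normalising gives C 1.000, H 4.000, N 2.000, O 1.000
→ CH4N2O

CH4N2O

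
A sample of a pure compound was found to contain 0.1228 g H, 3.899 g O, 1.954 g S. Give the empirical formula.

H2O4S

H: 0.1228 g ÷ 1.008 g/mol = 0.1218 mol
O: 3.899 g ÷ 16.00 g/mol = 0.2437 mol
S: 1.954 g ÷ 32.07 g/mol = 0.06093 mol
Smallest is S at 0.06093 mol; normalising gives H 1.999, O 4.000, S 1.000
≈ 2:4:1 → H2O4S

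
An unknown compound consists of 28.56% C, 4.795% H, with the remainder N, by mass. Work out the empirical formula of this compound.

CH2N2

Assume 100 g: 28.56 g C, 4.795 g H, 66.645 g N.
Moles — C: 28.56 / 12.01 = 2.378 mol; H: 4.795 / 1.008 = 4.757 mol; N: 66.645 / 14.01 = 4.757 mol
Smallest is C at 2.378 mol; normalising gives C 1.000, H 2.000, N 2.000
≈ 1:2:2 → CH2N2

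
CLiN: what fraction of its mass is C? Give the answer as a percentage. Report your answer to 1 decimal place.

Molar mass = 1(12.01) + 1(6.94) + 1(14.01) = 32.960 g/mol
Mass of C per mole = 1 × 12.01 = 12.010 g
% C = 12.010 / 32.960 × 100 = 36.4%

36.4%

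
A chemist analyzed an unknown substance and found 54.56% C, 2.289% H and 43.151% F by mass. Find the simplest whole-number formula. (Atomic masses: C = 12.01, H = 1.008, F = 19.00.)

Assume 100 g: 54.56 g C, 2.289 g H, 43.151 g F.
Moles — C: 54.56 / 12.01 = 4.543 mol; H: 2.289 / 1.008 = 2.271 mol; F: 43.151 / 19.00 = 2.271 mol
Ratios (÷ 2.271): C 2.001, H 1.000, F 1.000
→ C2HF

C2HF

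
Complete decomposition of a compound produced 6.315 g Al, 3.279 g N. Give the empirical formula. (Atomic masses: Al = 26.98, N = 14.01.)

AlN

Moles — Al: 6.315 / 26.98 = 0.2341 mol; N: 3.279 / 14.01 = 0.234 mol
Ratios (÷ 0.234): Al 1.000, N 1.000
Ratio ≈ 1:1, so the empirical formula is AlN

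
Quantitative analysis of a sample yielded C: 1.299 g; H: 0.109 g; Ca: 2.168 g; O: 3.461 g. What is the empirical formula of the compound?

C: 1.299 g ÷ 12.01 g/mol = 0.1082 mol
H: 0.109 g ÷ 1.008 g/mol = 0.1081 mol
Ca: 2.168 g ÷ 40.08 g/mol = 0.05409 mol
O: 3.461 g ÷ 16.00 g/mol = 0.2163 mol
Smallest is Ca at 0.05409 mol; normalising gives C 2.000, H 1.999, Ca 1.000, O 3.999
≈ 2:2:1:4 → C2H2CaO4

C2H2CaO4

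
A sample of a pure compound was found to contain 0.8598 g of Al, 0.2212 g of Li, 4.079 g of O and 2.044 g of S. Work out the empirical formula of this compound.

AlLiO8S2

n(Al) = 0.8598/26.98 = 0.03187, n(Li) = 0.2212/6.94 = 0.03187, n(O) = 4.079/16.00 = 0.2549, n(S) = 2.044/32.07 = 0.06374
Ratios (÷ 0.03187): Al 1.000, Li 1.000, O 8.000, S 2.000
→ AlLiO8S2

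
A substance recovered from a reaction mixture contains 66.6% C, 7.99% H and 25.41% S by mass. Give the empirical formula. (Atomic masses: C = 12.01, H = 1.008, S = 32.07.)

C7H10S

Assume 100 g: 66.6 g C, 7.99 g H, 25.41 g S.
n(C) = 66.6/12.01 = 5.545, n(H) = 7.99/1.008 = 7.927, n(S) = 25.41/32.07 = 0.7923
Smallest is S at 0.7923 mol; normalising gives C 6.999, H 10.004, S 1.000
→ C7H10S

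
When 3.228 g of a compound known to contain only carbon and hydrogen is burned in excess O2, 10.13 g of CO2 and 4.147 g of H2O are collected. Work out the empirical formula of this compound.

mol C = 10.13 / 44.01 = 0.2302; mass C = 0.2302 × 12.01 = 2.764 g
mol H = 2 × (4.147 / 18.02) = 0.4603; mass H = 0.4603 × 1.008 = 0.4639 g
Divide by the smallest (0.2302 mol C): C 1.000, H 2.000
→ CH2

CH2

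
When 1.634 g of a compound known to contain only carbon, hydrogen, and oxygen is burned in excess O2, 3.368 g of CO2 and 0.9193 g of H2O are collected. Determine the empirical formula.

C6H8O3

mol C = 3.368 / 44.01 = 0.07653; mass C = 0.07653 × 12.01 = 0.9191 g
mol H = 2 × (0.9193 / 18.02) = 0.1020; mass H = 0.1020 × 1.008 = 0.1028 g
mass O = 1.634 − (1.022) = 0.6121 g → mol O = 0.03825
Divide by the smallest (0.03825 mol O): C 2.001, H 2.667, O 1.000
×3: C 6.00, H 8.00, O 3.00 → C6H8O3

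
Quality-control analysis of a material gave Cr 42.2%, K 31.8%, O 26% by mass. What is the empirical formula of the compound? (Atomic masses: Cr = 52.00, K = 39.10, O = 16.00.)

Assume 100 g: 42.2 g Cr, 31.8 g K, 26 g O.
Moles — Cr: 42.2 / 52.00 = 0.8115 mol; K: 31.8 / 39.10 = 0.8133 mol; O: 26 / 16.00 = 1.625 mol
Ratios (÷ 0.8115): Cr 1.000, K 1.002, O 2.002
≈ 1:1:2 → CrKO2

CrKO2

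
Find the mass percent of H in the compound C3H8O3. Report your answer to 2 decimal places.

8.76%

Molar mass = 3(12.01) + 8(1.008) + 3(16.00) = 92.094 g/mol
Mass of H per mole = 8 × 1.008 = 8.064 g
% H = 8.064 / 92.094 × 100 = 8.76%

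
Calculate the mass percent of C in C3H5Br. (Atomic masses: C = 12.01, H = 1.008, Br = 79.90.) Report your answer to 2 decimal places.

29.78%

Molar mass = 3(12.01) + 5(1.008) + 1(79.90) = 120.970 g/mol
Mass of C per mole = 3 × 12.01 = 36.030 g
% C = 36.030 / 120.970 × 100 = 29.78%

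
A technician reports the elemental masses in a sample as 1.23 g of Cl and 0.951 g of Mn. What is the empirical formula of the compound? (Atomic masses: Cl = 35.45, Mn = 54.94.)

n(Cl) = 1.23/35.45 = 0.0347, n(Mn) = 0.951/54.94 = 0.01731
Ratios (÷ 0.01731): Cl 2.004, Mn 1.000
≈ 2:1 → Cl2Mn

Cl2Mn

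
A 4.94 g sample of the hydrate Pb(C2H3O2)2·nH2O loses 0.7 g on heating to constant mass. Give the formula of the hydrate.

Mass of anhydrous Pb(C2H3O2)2 = 4.94 − 0.7 = 4.24 g
mol H2O = 0.7 / 18.02 = 0.03885
Molar mass of Pb(C2H3O2)2 = 325.29 g/mol → mol Pb(C2H3O2)2 = 4.24 / 325.29 = 0.01303
n = 0.03885 / 0.01303 = 2.98 ≈ 3 → Pb(C2H3O2)2·3H2O

Pb(C2H3O2)2·3H2O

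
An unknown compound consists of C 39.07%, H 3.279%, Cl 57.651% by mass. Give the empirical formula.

C2H2Cl

Assume 100 g: 39.07 g C, 3.279 g H, 57.651 g Cl.
n(C) = 39.07/12.01 = 3.253, n(H) = 3.279/1.008 = 3.253, n(Cl) = 57.651/35.45 = 1.626
Ratios (÷ 1.626): C 2.000, H 2.000, Cl 1.000
≈ 2:2:1 → C2H2Cl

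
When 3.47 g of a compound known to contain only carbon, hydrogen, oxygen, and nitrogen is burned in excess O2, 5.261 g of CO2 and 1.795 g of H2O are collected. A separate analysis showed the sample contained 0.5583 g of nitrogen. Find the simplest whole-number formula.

mol C = 5.261 / 44.01 = 0.1195; mass C = 0.1195 × 12.01 = 1.436 g
mol H = 2 × (1.795 / 18.02) = 0.1992; mass H = 0.1992 × 1.008 = 0.2008 g
mol N = 0.5583 / 14.01 = 0.03985
mass O = 3.47 − (2.195) = 1.275 g → mol O = 0.07970
Smallest is N at 0.03985 mol; normalising gives C 3.000, H 4.999, N 1.000, O 2.000
→ C3H5NO2

C3H5NO2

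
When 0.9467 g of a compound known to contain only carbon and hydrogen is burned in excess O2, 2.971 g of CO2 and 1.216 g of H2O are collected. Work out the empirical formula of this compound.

CH2

mol C = 2.971 / 44.01 = 0.06751; mass C = 0.06751 × 12.01 = 0.8108 g
mol H = 2 × (1.216 / 18.02) = 0.1350; mass H = 0.1350 × 1.008 = 0.1360 g
Smallest is C at 0.06751 mol; normalising gives C 1.000, H 1.999
→ CH2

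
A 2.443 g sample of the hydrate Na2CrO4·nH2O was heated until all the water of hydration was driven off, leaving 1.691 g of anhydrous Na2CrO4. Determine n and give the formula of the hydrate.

Na2CrO4·4H2O

Mass of water lost = 2.443 − 1.691 = 0.752 g → 0.752 / 18.02 = 0.04173 mol H2O
Molar mass of Na2CrO4 = 161.98 g/mol → mol Na2CrO4 = 1.691 / 161.98 = 0.01044
n = 0.04173 / 0.01044 = 4.00 ≈ 4 → Na2CrO4·4H2O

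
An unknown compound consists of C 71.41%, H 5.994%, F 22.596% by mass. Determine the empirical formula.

C5H5F

Assume 100 g: 71.41 g C, 5.994 g H, 22.596 g F.
Moles — C: 71.41 / 12.01 = 5.946 mol; H: 5.994 / 1.008 = 5.946 mol; F: 22.596 / 19.00 = 1.189 mol
Ratios (÷ 1.189): C 5.000, H 5.000, F 1.000
→ C5H5F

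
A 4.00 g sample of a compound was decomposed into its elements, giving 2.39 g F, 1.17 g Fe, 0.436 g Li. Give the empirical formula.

F6FeLi3

n(F) = 2.39/19.00 = 0.1258, n(Fe) = 1.17/55.85 = 0.02095, n(Li) = 0.436/6.94 = 0.06282
Smallest is Fe at 0.02095 mol; normalising gives F 6.005, Fe 1.000, Li 2.999
Ratio ≈ 6:1:3, so the empirical formula is F6FeLi3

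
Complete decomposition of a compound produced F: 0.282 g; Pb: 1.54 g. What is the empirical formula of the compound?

F: 0.282 g ÷ 19.00 g/mol = 0.01484 mol
Pb: 1.54 g ÷ 207.2 g/mol = 0.007432 mol
Ratios (÷ 0.007432): F 1.997, Pb 1.000
≈ 2:1 → F2Pb

F2Pb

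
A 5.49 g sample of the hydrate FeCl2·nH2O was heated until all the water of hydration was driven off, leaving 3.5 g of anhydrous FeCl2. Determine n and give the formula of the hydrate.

FeCl2·4H2O

Mass of water lost = 5.49 − 3.5 = 1.99 g → 1.99 / 18.02 = 0.1104 mol H2O
Molar mass of FeCl2 = 126.75 g/mol → mol FeCl2 = 3.5 / 126.75 = 0.02761
n = 0.1104 / 0.02761 = 4.00 ≈ 4 → FeCl2·4H2O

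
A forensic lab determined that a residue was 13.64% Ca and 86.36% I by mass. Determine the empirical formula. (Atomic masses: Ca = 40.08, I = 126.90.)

CaI2

Assume 100 g: 13.64 g Ca, 86.36 g I.
Ca: 13.64 g ÷ 40.08 g/mol = 0.3403 mol
I: 86.36 g ÷ 126.90 g/mol = 0.6805 mol
Smallest is Ca at 0.3403 mol; normalising gives Ca 1.000, I 2.000
→ CaI2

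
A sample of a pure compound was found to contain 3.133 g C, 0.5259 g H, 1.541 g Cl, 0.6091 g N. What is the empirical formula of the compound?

C: 3.133 g ÷ 12.01 g/mol = 0.2609 mol
H: 0.5259 g ÷ 1.008 g/mol = 0.5217 mol
Cl: 1.541 g ÷ 35.45 g/mol = 0.04347 mol
N: 0.6091 g ÷ 14.01 g/mol = 0.04348 mol
Ratios (÷ 0.04347): C 6.001, H 12.002, Cl 1.000, N 1.000
→ C6H12ClN

C6H12ClN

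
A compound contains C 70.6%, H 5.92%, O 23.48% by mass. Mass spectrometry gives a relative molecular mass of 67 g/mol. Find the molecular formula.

C4H4O

Assume 100 g: 70.6 g C, 5.92 g H, 23.48 g O.
C: 70.6 g ÷ 12.01 g/mol = 5.878 mol
H: 5.92 g ÷ 1.008 g/mol = 5.873 mol
O: 23.48 g ÷ 16.00 g/mol = 1.468 mol
Divide by the smallest (1.468 mol O): C 4.006, H 4.002, O 1.000
→ C4H4O
Empirical-formula mass = 68.07 g/mol
n = 67 / 68.07 = 0.98 ≈ 1
Molecular formula = empirical formula = C4H4O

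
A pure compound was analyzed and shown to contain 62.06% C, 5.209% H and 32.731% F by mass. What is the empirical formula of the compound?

C3H3F

Assume 100 g: 62.06 g C, 5.209 g H, 32.731 g F.
C: 62.06 g ÷ 12.01 g/mol = 5.167 mol
H: 5.209 g ÷ 1.008 g/mol = 5.168 mol
F: 32.731 g ÷ 19.00 g/mol = 1.723 mol
Smallest is F at 1.723 mol; normalising gives C 3.000, H 3.000, F 1.000
≈ 3:3:1 → C3H3F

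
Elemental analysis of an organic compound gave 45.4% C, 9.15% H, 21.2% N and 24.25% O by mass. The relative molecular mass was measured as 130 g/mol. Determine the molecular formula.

C5H12N2O2

Assume 100 g: 45.4 g C, 9.15 g H, 21.2 g N, 24.25 g O.
C: 45.4 g ÷ 12.01 g/mol = 3.78 mol
H: 9.15 g ÷ 1.008 g/mol = 9.077 mol
N: 21.2 g ÷ 14.01 g/mol = 1.513 mol
O: 24.25 g ÷ 16.00 g/mol = 1.516 mol
Ratios (÷ 1.513): C 2.498, H 5.999, N 1.000, O 1.002
Scaling by 2: C 5.00, H 12.00, N 2.00, O 2.00 → C5H12N2O2
Empirical-formula mass = 132.17 g/mol
n = 130 / 132.17 = 0.98 ≈ 1
Molecular formula = empirical formula = C5H12N2O2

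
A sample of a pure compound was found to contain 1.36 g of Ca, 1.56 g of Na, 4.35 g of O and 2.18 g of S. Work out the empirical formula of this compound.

CaNa2O8S2

n(Ca) = 1.36/40.08 = 0.03393, n(Na) = 1.56/22.99 = 0.06786, n(O) = 4.35/16.00 = 0.2719, n(S) = 2.18/32.07 = 0.06798
Smallest is Ca at 0.03393 mol; normalising gives Ca 1.000, Na 2.000, O 8.012, S 2.003
Ratio ≈ 1:2:8:2, so the empirical formula is CaNa2O8S2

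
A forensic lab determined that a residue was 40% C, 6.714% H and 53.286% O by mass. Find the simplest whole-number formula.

CH2O

Assume 100 g: 40 g C, 6.714 g H, 53.286 g O.
n(C) = 40/12.01 = 3.331, n(H) = 6.714/1.008 = 6.661, n(O) = 53.286/16.00 = 3.33
Ratios (÷ 3.33): C 1.000, H 2.000, O 1.000
≈ 1:2:1 → CH2O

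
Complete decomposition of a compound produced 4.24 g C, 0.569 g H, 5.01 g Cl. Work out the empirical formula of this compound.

C5H8Cl2

Moles — C: 4.24 / 12.01 = 0.353 mol; H: 0.569 / 1.008 = 0.5645 mol; Cl: 5.01 / 35.45 = 0.1413 mol
Smallest is Cl at 0.1413 mol; normalising gives C 2.498, H 3.994, Cl 1.000
Scaling by 2: C 5.00, H 7.99, Cl 2.00 → C5H8Cl2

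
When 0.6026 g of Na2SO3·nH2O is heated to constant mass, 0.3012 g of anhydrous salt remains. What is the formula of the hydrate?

Mass of water lost = 0.6026 − 0.3012 = 0.3014 g → 0.3014 / 18.02 = 0.01673 mol H2O
Molar mass of Na2SO3 = 126.05 g/mol → mol Na2SO3 = 0.3012 / 126.05 = 0.00239
n = 0.01673 / 0.00239 = 7.00 ≈ 7 → Na2SO3·7H2O

Na2SO3·7H2O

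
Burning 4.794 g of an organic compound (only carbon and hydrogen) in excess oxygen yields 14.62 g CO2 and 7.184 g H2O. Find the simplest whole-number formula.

mol C = 14.62 / 44.01 = 0.3322; mass C = 0.3322 × 12.01 = 3.990 g
mol H = 2 × (7.184 / 18.02) = 0.7973; mass H = 0.7973 × 1.008 = 0.8037 g
Divide by the smallest (0.3322 mol C): C 1.000, H 2.400
Multiply by 5: C 5.00, H 12.00 → C5H12

C5H12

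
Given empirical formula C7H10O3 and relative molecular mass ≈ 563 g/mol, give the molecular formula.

Empirical-formula mass = 142.15 g/mol
n = 563 / 142.15 = 3.96 ≈ 4
Molecular formula = (C7H10O3)4 = C28H40O12

C28H40O12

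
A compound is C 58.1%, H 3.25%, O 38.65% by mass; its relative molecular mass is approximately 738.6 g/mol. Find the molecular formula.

Assume 100 g: 58.1 g C, 3.25 g H, 38.65 g O.
n(C) = 58.1/12.01 = 4.838, n(H) = 3.25/1.008 = 3.224, n(O) = 38.65/16.00 = 2.416
Smallest is O at 2.416 mol; normalising gives C 2.003, H 1.335, O 1.000
Scaling by 3: C 6.01, H 4.00, O 3.00 → C6H4O3
Empirical-formula mass = 124.09 g/mol
n = 738.6 / 124.09 = 5.95 ≈ 6
Molecular formula = (C6H4O3)×6 = C36H24O18

C36H24O18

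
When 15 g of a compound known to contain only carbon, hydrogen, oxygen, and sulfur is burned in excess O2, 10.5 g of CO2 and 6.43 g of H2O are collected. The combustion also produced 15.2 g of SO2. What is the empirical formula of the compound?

mol C = 10.5 / 44.01 = 0.2386; mass C = 0.2386 × 12.01 = 2.865 g
mol H = 2 × (6.43 / 18.02) = 0.7137; mass H = 0.7137 × 1.008 = 0.7194 g
mol S = 15.2 / 64.07 = 0.2372; mass S = 7.608 g
mass O = 15 − (11.19) = 3.807 g → mol O = 0.2379
Divide by the smallest (0.2372 mol S): C 1.006, H 3.008, O 1.003, S 1.000
Ratio ≈ 1:3:1:1, so the empirical formula is CH3OS

CH3OS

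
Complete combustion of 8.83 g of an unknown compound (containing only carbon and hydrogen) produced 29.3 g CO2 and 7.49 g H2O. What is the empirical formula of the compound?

C4H5

mol C = 29.3 / 44.01 = 0.6658; mass C = 0.6658 × 12.01 = 7.996 g
mol H = 2 × (7.49 / 18.02) = 0.8313; mass H = 0.8313 × 1.008 = 0.8379 g
Divide by the smallest (0.6658 mol C): C 1.000, H 1.249
×4: C 4.00, H 4.99 → C4H5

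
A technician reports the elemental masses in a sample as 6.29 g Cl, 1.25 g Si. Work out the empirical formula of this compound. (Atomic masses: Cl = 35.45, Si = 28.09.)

Cl4Si

n(Cl) = 6.29/35.45 = 0.1774, n(Si) = 1.25/28.09 = 0.0445
Divide by the smallest (0.0445 mol Si): Cl 3.987, Si 1.000
Ratio ≈ 4:1, so the empirical formula is Cl4Si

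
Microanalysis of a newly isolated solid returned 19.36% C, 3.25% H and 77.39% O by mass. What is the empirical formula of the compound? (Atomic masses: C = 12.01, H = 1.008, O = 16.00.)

Assume 100 g: 19.36 g C, 3.25 g H, 77.39 g O.
n(C) = 19.36/12.01 = 1.612, n(H) = 3.25/1.008 = 3.224, n(O) = 77.39/16.00 = 4.837
Smallest is C at 1.612 mol; normalising gives C 1.000, H 2.000, O 3.001
Ratio ≈ 1:2:3, so the empirical formula is CH2O3

CH2O3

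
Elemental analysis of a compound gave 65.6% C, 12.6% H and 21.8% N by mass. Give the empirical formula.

C7H16N2

Assume 100 g: 65.6 g C, 12.6 g H, 21.8 g N.
n(C) = 65.6/12.01 = 5.462, n(H) = 12.6/1.008 = 12.5, n(N) = 21.8/14.01 = 1.556
Divide by the smallest (1.556 mol N): C 3.510, H 8.033, N 1.000
Multiply by 2: C 7.02, H 16.07, N 2.00 → C7H16N2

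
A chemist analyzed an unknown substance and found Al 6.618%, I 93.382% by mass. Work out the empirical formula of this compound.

AlI3

Assume 100 g: 6.618 g Al, 93.382 g I.
Al: 6.618 g ÷ 26.98 g/mol = 0.2453 mol
I: 93.382 g ÷ 126.90 g/mol = 0.7359 mol
Smallest is Al at 0.2453 mol; normalising gives Al 1.000, I 3.000
Ratio ≈ 1:3, so the empirical formula is AlI3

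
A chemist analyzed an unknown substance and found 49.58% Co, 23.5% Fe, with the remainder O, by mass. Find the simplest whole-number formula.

Assume 100 g: 49.58 g Co, 23.5 g Fe, 26.92 g O.
Co: 49.58 g ÷ 58.93 g/mol = 0.8413 mol
Fe: 23.5 g ÷ 55.85 g/mol = 0.4208 mol
O: 26.92 g ÷ 16.00 g/mol = 1.683 mol
Smallest is Fe at 0.4208 mol; normalising gives Co 2.000, Fe 1.000, O 3.999
Ratio ≈ 2:1:4, so the empirical formula is Co2FeO4

Co2FeO4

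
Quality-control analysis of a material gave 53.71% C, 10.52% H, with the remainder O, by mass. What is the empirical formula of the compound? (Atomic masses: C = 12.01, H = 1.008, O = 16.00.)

Assume 100 g: 53.71 g C, 10.52 g H, 35.77 g O.
n(C) = 53.71/12.01 = 4.472, n(H) = 10.52/1.008 = 10.44, n(O) = 35.77/16.00 = 2.236
Divide by the smallest (2.236 mol O): C 2.000, H 4.668, O 1.000
Multiply by 3: C 6.00, H 14.00, O 3.00 → C6H14O3

C6H14O3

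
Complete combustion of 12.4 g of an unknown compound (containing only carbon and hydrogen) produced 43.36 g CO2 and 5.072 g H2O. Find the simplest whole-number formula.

mol C = 43.36 / 44.01 = 0.9852; mass C = 0.9852 × 12.01 = 11.83 g
mol H = 2 × (5.072 / 18.02) = 0.5629; mass H = 0.5629 × 1.008 = 0.5674 g
Divide by the smallest (0.5629 mol H): C 1.750, H 1.000
×4: C 7.00, H 4.00 → C7H4

C7H4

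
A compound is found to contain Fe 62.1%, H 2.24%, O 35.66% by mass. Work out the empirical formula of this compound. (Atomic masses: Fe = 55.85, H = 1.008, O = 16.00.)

FeH2O2

Assume 100 g: 62.1 g Fe, 2.24 g H, 35.66 g O.
Moles — Fe: 62.1 / 55.85 = 1.112 mol; H: 2.24 / 1.008 = 2.222 mol; O: 35.66 / 16.00 = 2.229 mol
Ratios (÷ 1.112): Fe 1.000, H 1.999, O 2.004
Ratio ≈ 1:2:2, so the empirical formula is FeH2O2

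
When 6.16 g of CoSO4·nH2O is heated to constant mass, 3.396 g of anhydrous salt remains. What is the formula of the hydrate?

CoSO4·7H2O

Mass of water lost = 6.16 − 3.396 = 2.764 g → 2.764 / 18.02 = 0.1534 mol H2O
Molar mass of CoSO4 = 155.00 g/mol → mol CoSO4 = 3.396 / 155.00 = 0.02191
n = 0.1534 / 0.02191 = 7.00 ≈ 7 → CoSO4·7H2O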